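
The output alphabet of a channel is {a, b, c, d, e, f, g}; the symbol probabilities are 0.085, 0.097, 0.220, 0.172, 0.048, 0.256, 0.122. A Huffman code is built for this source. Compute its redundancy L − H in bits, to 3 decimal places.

0.027 bits

Entropy H = −Σ p log₂ p ≈ 2.6299 bits.
Huffman merges: 6/125+17/200→133/1000; 97/1000+61/500→219/1000; 133/1000+43/250→61/200; 219/1000+11/50→439/1000; 32/125+61/200→561/1000; 439/1000+561/1000→1. L = 2657/1000 ≈ 2.6570.
L − H = 2.6570 − 2.6299 = 0.027 bits.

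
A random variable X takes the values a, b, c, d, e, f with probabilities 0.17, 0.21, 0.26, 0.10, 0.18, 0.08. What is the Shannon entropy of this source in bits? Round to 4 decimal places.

2.4817 bits

H = −Σ pᵢ log₂ pᵢ.
−0.17·log₂(0.17) = 0.4346
−0.21·log₂(0.21) = 0.4728
−0.26·log₂(0.26) = 0.5053
−0.10·log₂(0.10) = 0.3322
−0.18·log₂(0.18) = 0.4453
−0.08·log₂(0.08) = 0.2915
Sum ≈ 2.4817 → 2.4817 bits.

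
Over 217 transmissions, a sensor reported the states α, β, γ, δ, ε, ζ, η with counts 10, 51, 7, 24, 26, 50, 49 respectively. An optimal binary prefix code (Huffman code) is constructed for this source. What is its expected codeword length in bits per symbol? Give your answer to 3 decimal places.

Probabilities are the counts divided by 217.
Repeatedly combine the two least-probable nodes; the expected code length is the sum of the merged weights.
merge 1/31 + 10/217 → 17/217
merge 17/217 + 24/217 → 41/217
merge 26/217 + 41/217 → 67/217
merge 7/31 + 50/217 → 99/217
merge 51/217 + 67/217 → 118/217
merge 99/217 + 118/217 → 1
L = 17/217 + 41/217 + 67/217 + 99/217 + 118/217 + 1 = 559/217 ≈ 2.576 bits/symbol.

2.576 bits/symbol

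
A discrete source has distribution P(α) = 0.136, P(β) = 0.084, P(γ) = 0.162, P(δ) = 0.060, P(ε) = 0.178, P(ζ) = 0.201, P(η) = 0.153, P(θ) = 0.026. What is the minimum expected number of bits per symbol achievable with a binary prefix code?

Repeatedly combine the two least-probable nodes; the expected code length is the sum of the merged weights.
merge 13/500 + 3/50 → 43/500
merge 21/250 + 43/500 → 17/100
merge 17/125 + 153/1000 → 289/1000
merge 81/500 + 17/100 → 83/250
merge 89/500 + 201/1000 → 379/1000
merge 289/1000 + 83/250 → 621/1000
merge 379/1000 + 621/1000 → 1
L = 43/500 + 17/100 + 289/1000 + 83/250 + 379/1000 + 621/1000 + 1 = 2877/1000 = 2.877 bits/symbol.

2.877 bits/symbol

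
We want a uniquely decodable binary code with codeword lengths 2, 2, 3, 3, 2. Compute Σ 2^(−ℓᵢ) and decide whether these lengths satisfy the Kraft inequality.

With common denominator 2^3 = 8: Σ 2^(−ℓᵢ) = 2/8 + 2/8 + 1/8 + 1/8 + 2/8 = 8/8 = 1.
Kraft's inequality requires Σ ≤ 1; here Σ = 1 ≤ 1, so such a prefix code exists.

1; yes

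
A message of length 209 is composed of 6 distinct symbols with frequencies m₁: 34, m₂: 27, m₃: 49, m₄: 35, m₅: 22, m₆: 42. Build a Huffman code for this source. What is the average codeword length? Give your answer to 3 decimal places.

Probabilities are the counts divided by 209.
Repeatedly combine the two least-probable nodes; the expected code length is the sum of the merged weights.
merge 2/19 + 27/209 → 49/209
merge 34/209 + 35/209 → 69/209
merge 42/209 + 49/209 → 91/209
merge 49/209 + 69/209 → 118/209
merge 91/209 + 118/209 → 1
L = 49/209 + 69/209 + 91/209 + 118/209 + 1 = 536/209 ≈ 2.565 bits/symbol.

2.565 bits/symbol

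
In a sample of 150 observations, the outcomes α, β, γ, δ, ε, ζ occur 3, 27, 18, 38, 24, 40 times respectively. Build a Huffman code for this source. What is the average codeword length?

2.44 bits/symbol

Probabilities are the counts divided by 150.
Repeatedly combine the two least-probable nodes; the expected code length is the sum of the merged weights.
merge 1/50 + 3/25 → 7/50
merge 7/50 + 4/25 → 3/10
merge 9/50 + 19/75 → 13/30
merge 4/15 + 3/10 → 17/30
merge 13/30 + 17/30 → 1
L = 7/50 + 3/10 + 13/30 + 17/30 + 1 = 61/25 = 2.44 bits/symbol.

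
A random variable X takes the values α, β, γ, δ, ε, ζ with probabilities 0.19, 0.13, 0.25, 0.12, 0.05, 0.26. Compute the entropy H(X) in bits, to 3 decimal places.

H = −Σ pᵢ log₂ pᵢ.
−0.19·log₂(0.19) = 0.4552
−0.13·log₂(0.13) = 0.3826
−0.25·log₂(0.25) = 0.5000
−0.12·log₂(0.12) = 0.3671
−0.05·log₂(0.05) = 0.2161
−0.26·log₂(0.26) = 0.5053
Sum ≈ 2.4263 → 2.426 bits.

2.426 bits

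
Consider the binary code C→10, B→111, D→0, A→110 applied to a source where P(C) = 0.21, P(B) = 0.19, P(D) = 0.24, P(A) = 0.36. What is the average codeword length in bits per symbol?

L̄ = Σ pᵢ·ℓᵢ = 0.21·2 + 0.19·3 + 0.24·1 + 0.36·3 = 2.31 bits/symbol.

2.31 bits/symbol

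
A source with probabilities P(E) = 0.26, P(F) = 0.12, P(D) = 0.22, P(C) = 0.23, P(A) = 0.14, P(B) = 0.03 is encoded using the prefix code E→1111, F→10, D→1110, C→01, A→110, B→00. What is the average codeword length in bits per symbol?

3.1 bits/symbol

L̄ = Σ pᵢ·ℓᵢ = 0.26·4 + 0.12·2 + 0.22·4 + 0.23·2 + 0.14·3 + 0.03·2 = 3.1 bits/symbol.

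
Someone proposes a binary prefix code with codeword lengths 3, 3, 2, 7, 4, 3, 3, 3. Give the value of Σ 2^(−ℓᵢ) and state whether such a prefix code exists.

With common denominator 2^7 = 128: Σ 2^(−ℓᵢ) = 16/128 + 16/128 + 32/128 + 1/128 + 8/128 + 16/128 + 16/128 + 16/128 = 121/128 = 0.9453125.
Kraft's inequality requires Σ ≤ 1; here Σ = 0.9453125 ≤ 1, so such a prefix code exists.

0.9453125; yes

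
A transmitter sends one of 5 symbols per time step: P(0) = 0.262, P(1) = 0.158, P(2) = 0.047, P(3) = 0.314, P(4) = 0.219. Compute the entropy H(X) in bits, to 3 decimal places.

2.139 bits

H = −Σ pᵢ log₂ pᵢ.
−0.262·log₂(0.262) = 0.5063
−0.158·log₂(0.158) = 0.4206
−0.047·log₂(0.047) = 0.2073
−0.314·log₂(0.314) = 0.5247
−0.219·log₂(0.219) = 0.4798
Sum ≈ 2.1388 → 2.139 bits.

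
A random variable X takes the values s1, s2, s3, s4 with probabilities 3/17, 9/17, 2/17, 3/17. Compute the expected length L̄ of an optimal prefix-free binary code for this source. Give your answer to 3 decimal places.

Repeatedly combine the two least-probable nodes; the expected code length is the sum of the merged weights.
merge 2/17 + 3/17 → 5/17
merge 3/17 + 5/17 → 8/17
merge 8/17 + 9/17 → 1
L = 5/17 + 8/17 + 1 = 30/17 ≈ 1.765 bits/symbol.

1.765 bits/symbol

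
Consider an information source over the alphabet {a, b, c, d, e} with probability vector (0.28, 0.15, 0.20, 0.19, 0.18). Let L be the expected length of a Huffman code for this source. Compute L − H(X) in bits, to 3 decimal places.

0.040 bits

Entropy H = −Σ p log₂ p ≈ 2.2897 bits.
Huffman merges: 3/20+9/50→33/100; 19/100+1/5→39/100; 7/25+33/100→61/100; 39/100+61/100→1. L = 233/100 ≈ 2.3300.
L − H = 2.3300 − 2.2897 = 0.040 bits.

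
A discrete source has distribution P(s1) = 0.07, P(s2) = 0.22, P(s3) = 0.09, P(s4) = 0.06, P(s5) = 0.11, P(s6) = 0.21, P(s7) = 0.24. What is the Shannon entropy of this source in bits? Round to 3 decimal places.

2.623 bits

H = −Σ pᵢ log₂ pᵢ.
−0.07·log₂(0.07) = 0.2686
−0.22·log₂(0.22) = 0.4806
−0.09·log₂(0.09) = 0.3127
−0.06·log₂(0.06) = 0.2435
−0.11·log₂(0.11) = 0.3503
−0.21·log₂(0.21) = 0.4728
−0.24·log₂(0.24) = 0.4941
Sum ≈ 2.6226 → 2.623 bits.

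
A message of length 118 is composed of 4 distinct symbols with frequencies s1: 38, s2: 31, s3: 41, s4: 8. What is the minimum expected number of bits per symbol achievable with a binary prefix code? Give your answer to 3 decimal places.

Probabilities are the counts divided by 118.
Repeatedly combine the two least-probable nodes; the expected code length is the sum of the merged weights.
merge 4/59 + 31/118 → 39/118
merge 19/59 + 39/118 → 77/118
merge 41/118 + 77/118 → 1
L = 39/118 + 77/118 + 1 = 117/59 ≈ 1.983 bits/symbol.

1.983 bits/symbol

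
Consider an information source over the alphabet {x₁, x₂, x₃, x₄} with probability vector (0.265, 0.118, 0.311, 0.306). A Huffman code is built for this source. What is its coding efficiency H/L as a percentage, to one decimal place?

95.9%

Entropy H = −Σ p log₂ p ≈ 1.9183 bits.
Huffman merges: 59/500+53/200→383/1000; 153/500+311/1000→617/1000; 383/1000+617/1000→1. L = 2 ≈ 2.0000.
Efficiency = H/L = 1.9183/2.0000 = 95.9%.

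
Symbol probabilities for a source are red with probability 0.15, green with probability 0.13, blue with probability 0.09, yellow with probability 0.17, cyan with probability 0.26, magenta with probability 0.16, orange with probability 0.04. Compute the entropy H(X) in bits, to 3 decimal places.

2.654 bits

H = −Σ pᵢ log₂ pᵢ.
−0.15·log₂(0.15) = 0.4105
−0.13·log₂(0.13) = 0.3826
−0.09·log₂(0.09) = 0.3127
−0.17·log₂(0.17) = 0.4346
−0.26·log₂(0.26) = 0.5053
−0.16·log₂(0.16) = 0.4230
−0.04·log₂(0.04) = 0.1858
Sum ≈ 2.6545 → 2.654 bits.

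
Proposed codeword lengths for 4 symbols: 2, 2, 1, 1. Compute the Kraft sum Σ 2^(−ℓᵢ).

1.5

With common denominator 2^2 = 4: Σ 2^(−ℓᵢ) = 1/4 + 1/4 + 2/4 + 2/4 = 6/4 = 1.5.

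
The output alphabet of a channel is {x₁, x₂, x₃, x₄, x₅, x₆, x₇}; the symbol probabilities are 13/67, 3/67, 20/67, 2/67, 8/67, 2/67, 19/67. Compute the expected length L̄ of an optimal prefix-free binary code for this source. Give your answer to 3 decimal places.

2.388 bits/symbol

Repeatedly combine the two least-probable nodes; the expected code length is the sum of the merged weights.
merge 2/67 + 2/67 → 4/67
merge 3/67 + 4/67 → 7/67
merge 7/67 + 8/67 → 15/67
merge 13/67 + 15/67 → 28/67
merge 19/67 + 20/67 → 39/67
merge 28/67 + 39/67 → 1
L = 4/67 + 7/67 + 15/67 + 28/67 + 39/67 + 1 = 160/67 ≈ 2.388 bits/symbol.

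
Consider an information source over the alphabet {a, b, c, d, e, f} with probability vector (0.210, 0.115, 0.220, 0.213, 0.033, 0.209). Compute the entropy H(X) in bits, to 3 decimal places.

2.422 bits

H = −Σ pᵢ log₂ pᵢ.
−0.210·log₂(0.210) = 0.4728
−0.115·log₂(0.115) = 0.3588
−0.220·log₂(0.220) = 0.4806
−0.213·log₂(0.213) = 0.4752
−0.033·log₂(0.033) = 0.1624
−0.209·log₂(0.209) = 0.4720
Sum ≈ 2.4219 → 2.422 bits.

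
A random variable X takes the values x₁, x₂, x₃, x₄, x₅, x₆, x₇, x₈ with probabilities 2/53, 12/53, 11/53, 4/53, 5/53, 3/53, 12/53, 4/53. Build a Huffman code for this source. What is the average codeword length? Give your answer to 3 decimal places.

2.774 bits/symbol

Repeatedly combine the two least-probable nodes; the expected code length is the sum of the merged weights.
merge 2/53 + 3/53 → 5/53
merge 4/53 + 4/53 → 8/53
merge 5/53 + 5/53 → 10/53
merge 8/53 + 10/53 → 18/53
merge 11/53 + 12/53 → 23/53
merge 12/53 + 18/53 → 30/53
merge 23/53 + 30/53 → 1
L = 5/53 + 8/53 + 10/53 + 18/53 + 23/53 + 30/53 + 1 = 147/53 ≈ 2.774 bits/symbol.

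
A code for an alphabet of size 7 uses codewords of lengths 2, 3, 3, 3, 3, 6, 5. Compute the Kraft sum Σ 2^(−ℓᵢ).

With common denominator 2^6 = 64: Σ 2^(−ℓᵢ) = 16/64 + 8/64 + 8/64 + 8/64 + 8/64 + 1/64 + 2/64 = 51/64 = 0.796875.

0.796875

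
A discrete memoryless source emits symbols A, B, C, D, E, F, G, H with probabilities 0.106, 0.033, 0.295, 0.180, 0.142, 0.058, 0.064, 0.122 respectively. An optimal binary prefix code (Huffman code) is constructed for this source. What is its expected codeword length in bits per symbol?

Repeatedly combine the two least-probable nodes; the expected code length is the sum of the merged weights.
merge 33/1000 + 29/500 → 91/1000
merge 8/125 + 91/1000 → 31/200
merge 53/500 + 61/500 → 57/250
merge 71/500 + 31/200 → 297/1000
merge 9/50 + 57/250 → 51/125
merge 59/200 + 297/1000 → 74/125
merge 51/125 + 74/125 → 1
L = 91/1000 + 31/200 + 57/250 + 297/1000 + 51/125 + 74/125 + 1 = 2771/1000 = 2.771 bits/symbol.

2.771 bits/symbol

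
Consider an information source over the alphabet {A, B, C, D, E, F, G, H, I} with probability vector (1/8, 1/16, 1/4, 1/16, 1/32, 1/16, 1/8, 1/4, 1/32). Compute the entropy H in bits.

Each probability is a power of 1/2, so log₂(1/p) is an integer.
H = Σ p·log₂(1/p) = 1/8·3 + 1/16·4 + 1/4·2 + 1/16·4 + 1/32·5 + 1/16·4 + 1/8·3 + 1/4·2 + 1/32·5 = 2.8125 bits.

2.8125 bits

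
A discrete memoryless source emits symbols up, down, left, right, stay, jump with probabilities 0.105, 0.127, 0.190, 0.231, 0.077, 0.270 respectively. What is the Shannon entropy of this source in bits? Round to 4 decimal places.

2.4579 bits

H = −Σ pᵢ log₂ pᵢ.
−0.105·log₂(0.105) = 0.3414
−0.127·log₂(0.127) = 0.3781
−0.190·log₂(0.190) = 0.4552
−0.231·log₂(0.231) = 0.4883
−0.077·log₂(0.077) = 0.2848
−0.270·log₂(0.270) = 0.5100
Sum ≈ 2.4579 → 2.4579 bits.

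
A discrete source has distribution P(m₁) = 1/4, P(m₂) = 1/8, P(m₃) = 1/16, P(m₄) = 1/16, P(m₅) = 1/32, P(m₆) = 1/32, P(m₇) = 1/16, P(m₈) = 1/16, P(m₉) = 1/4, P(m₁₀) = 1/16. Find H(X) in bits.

Each probability is a power of 1/2, so log₂(1/p) is an integer.
H = Σ p·log₂(1/p) = 1/4·2 + 1/8·3 + 1/16·4 + 1/16·4 + 1/32·5 + 1/32·5 + 1/16·4 + 1/16·4 + 1/4·2 + 1/16·4 = 2.9375 bits.

2.9375 bits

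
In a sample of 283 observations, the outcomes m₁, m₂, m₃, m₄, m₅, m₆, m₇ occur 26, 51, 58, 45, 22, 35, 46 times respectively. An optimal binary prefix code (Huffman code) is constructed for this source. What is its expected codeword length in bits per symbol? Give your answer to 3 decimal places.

Probabilities are the counts divided by 283.
Repeatedly combine the two least-probable nodes; the expected code length is the sum of the merged weights.
merge 22/283 + 26/283 → 48/283
merge 35/283 + 45/283 → 80/283
merge 46/283 + 48/283 → 94/283
merge 51/283 + 58/283 → 109/283
merge 80/283 + 94/283 → 174/283
merge 109/283 + 174/283 → 1
L = 48/283 + 80/283 + 94/283 + 109/283 + 174/283 + 1 = 788/283 ≈ 2.784 bits/symbol.

2.784 bits/symbol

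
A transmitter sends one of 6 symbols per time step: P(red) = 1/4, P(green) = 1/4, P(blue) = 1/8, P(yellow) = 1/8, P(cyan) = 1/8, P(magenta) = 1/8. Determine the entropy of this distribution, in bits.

Each probability is a power of 1/2, so log₂(1/p) is an integer.
H = Σ p·log₂(1/p) = 1/4·2 + 1/4·2 + 1/8·3 + 1/8·3 + 1/8·3 + 1/8·3 = 2.5 bits.

2.5 bits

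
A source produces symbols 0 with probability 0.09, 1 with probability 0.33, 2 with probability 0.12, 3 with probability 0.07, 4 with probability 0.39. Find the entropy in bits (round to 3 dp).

2.006 bits

H = −Σ pᵢ log₂ pᵢ.
−0.09·log₂(0.09) = 0.3127
−0.33·log₂(0.33) = 0.5278
−0.12·log₂(0.12) = 0.3671
−0.07·log₂(0.07) = 0.2686
−0.39·log₂(0.39) = 0.5298
Sum ≈ 2.0059 → 2.006 bits.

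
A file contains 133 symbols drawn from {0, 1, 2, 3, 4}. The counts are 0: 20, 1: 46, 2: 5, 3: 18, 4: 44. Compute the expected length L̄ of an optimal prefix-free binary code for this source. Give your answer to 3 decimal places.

Probabilities are the counts divided by 133.
Repeatedly combine the two least-probable nodes; the expected code length is the sum of the merged weights.
merge 5/133 + 18/133 → 23/133
merge 20/133 + 23/133 → 43/133
merge 43/133 + 44/133 → 87/133
merge 46/133 + 87/133 → 1
L = 23/133 + 43/133 + 87/133 + 1 = 286/133 ≈ 2.150 bits/symbol.

2.150 bits/symbol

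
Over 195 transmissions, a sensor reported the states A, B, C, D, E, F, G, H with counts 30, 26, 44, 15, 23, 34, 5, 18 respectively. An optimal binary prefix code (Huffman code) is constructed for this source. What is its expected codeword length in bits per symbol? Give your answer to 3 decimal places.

2.877 bits/symbol

Probabilities are the counts divided by 195.
Repeatedly combine the two least-probable nodes; the expected code length is the sum of the merged weights.
merge 1/39 + 1/13 → 4/39
merge 6/65 + 4/39 → 38/195
merge 23/195 + 2/15 → 49/195
merge 2/13 + 34/195 → 64/195
merge 38/195 + 44/195 → 82/195
merge 49/195 + 64/195 → 113/195
merge 82/195 + 113/195 → 1
L = 4/39 + 38/195 + 49/195 + 64/195 + 82/195 + 113/195 + 1 = 187/65 ≈ 2.877 bits/symbol.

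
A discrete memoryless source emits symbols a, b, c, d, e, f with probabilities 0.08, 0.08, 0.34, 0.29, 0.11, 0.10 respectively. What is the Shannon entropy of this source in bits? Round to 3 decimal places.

H = −Σ pᵢ log₂ pᵢ.
−0.08·log₂(0.08) = 0.2915
−0.08·log₂(0.08) = 0.2915
−0.34·log₂(0.34) = 0.5292
−0.29·log₂(0.29) = 0.5179
−0.11·log₂(0.11) = 0.3503
−0.10·log₂(0.10) = 0.3322
Sum ≈ 2.3126 → 2.313 bits.

2.313 bits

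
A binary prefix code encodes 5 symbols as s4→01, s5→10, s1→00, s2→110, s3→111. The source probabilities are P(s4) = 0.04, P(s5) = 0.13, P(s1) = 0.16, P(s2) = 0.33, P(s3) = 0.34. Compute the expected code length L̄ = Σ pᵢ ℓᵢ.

L̄ = Σ pᵢ·ℓᵢ = 0.04·2 + 0.13·2 + 0.16·2 + 0.33·3 + 0.34·3 = 2.67 bits/symbol.

2.67 bits/symbol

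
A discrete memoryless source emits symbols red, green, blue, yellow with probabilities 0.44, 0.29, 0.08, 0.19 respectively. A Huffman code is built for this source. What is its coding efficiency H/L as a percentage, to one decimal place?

Entropy H = −Σ p log₂ p ≈ 1.7858 bits.
Huffman merges: 2/25+19/100→27/100; 27/100+29/100→14/25; 11/25+14/25→1. L = 183/100 ≈ 1.8300.
Efficiency = H/L = 1.7858/1.8300 = 97.6%.

97.6%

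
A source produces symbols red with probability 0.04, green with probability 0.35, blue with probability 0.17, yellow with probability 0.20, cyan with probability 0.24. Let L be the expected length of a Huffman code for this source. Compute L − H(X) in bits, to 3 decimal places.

0.101 bits

Entropy H = −Σ p log₂ p ≈ 2.1090 bits.
Huffman merges: 1/25+17/100→21/100; 1/5+21/100→41/100; 6/25+7/20→59/100; 41/100+59/100→1. L = 221/100 ≈ 2.2100.
L − H = 2.2100 − 2.1090 = 0.101 bits.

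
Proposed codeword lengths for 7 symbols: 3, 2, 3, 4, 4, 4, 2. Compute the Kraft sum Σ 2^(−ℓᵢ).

With common denominator 2^4 = 16: Σ 2^(−ℓᵢ) = 2/16 + 4/16 + 2/16 + 1/16 + 1/16 + 1/16 + 4/16 = 15/16 = 0.9375.

0.9375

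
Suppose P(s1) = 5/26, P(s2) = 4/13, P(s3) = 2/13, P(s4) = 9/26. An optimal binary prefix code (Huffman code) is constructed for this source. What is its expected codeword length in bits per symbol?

Repeatedly combine the two least-probable nodes; the expected code length is the sum of the merged weights.
merge 2/13 + 5/26 → 9/26
merge 4/13 + 9/26 → 17/26
merge 9/26 + 17/26 → 1
L = 9/26 + 17/26 + 1 = 2 bits/symbol.

2 bits/symbol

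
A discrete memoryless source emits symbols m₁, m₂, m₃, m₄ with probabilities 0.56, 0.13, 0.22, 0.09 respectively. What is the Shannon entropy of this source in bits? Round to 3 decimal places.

H = −Σ pᵢ log₂ pᵢ.
−0.56·log₂(0.56) = 0.4684
−0.13·log₂(0.13) = 0.3826
−0.22·log₂(0.22) = 0.4806
−0.09·log₂(0.09) = 0.3127
Sum ≈ 1.6443 → 1.644 bits.

1.644 bits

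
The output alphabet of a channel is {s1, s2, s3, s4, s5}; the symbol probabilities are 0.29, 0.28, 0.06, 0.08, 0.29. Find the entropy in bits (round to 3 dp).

H = −Σ pᵢ log₂ pᵢ.
−0.29·log₂(0.29) = 0.5179
−0.28·log₂(0.28) = 0.5142
−0.06·log₂(0.06) = 0.2435
−0.08·log₂(0.08) = 0.2915
−0.29·log₂(0.29) = 0.5179
Sum ≈ 2.0851 → 2.085 bits.

2.085 bits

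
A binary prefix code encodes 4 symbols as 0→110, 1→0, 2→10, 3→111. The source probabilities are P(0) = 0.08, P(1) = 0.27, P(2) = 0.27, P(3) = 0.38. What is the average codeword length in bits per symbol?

L̄ = Σ pᵢ·ℓᵢ = 0.08·3 + 0.27·1 + 0.27·2 + 0.38·3 = 2.19 bits/symbol.

2.19 bits/symbol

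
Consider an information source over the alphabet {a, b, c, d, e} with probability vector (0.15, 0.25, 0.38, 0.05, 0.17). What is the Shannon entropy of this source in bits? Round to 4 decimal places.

2.0917 bits

H = −Σ pᵢ log₂ pᵢ.
−0.15·log₂(0.15) = 0.4105
−0.25·log₂(0.25) = 0.5000
−0.38·log₂(0.38) = 0.5305
−0.05·log₂(0.05) = 0.2161
−0.17·log₂(0.17) = 0.4346
Sum ≈ 2.0917 → 2.0917 bits.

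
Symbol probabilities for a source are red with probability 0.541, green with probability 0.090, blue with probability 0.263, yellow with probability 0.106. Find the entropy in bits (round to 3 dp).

1.642 bits

H = −Σ pᵢ log₂ pᵢ.
−0.541·log₂(0.541) = 0.4795
−0.090·log₂(0.090) = 0.3127
−0.263·log₂(0.263) = 0.5068
−0.106·log₂(0.106) = 0.3432
Sum ≈ 1.6421 → 1.642 bits.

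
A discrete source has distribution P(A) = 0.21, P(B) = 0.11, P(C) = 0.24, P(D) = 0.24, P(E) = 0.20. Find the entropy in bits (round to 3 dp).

2.276 bits

H = −Σ pᵢ log₂ pᵢ.
−0.21·log₂(0.21) = 0.4728
−0.11·log₂(0.11) = 0.3503
−0.24·log₂(0.24) = 0.4941
−0.24·log₂(0.24) = 0.4941
−0.20·log₂(0.20) = 0.4644
Sum ≈ 2.2758 → 2.276 bits.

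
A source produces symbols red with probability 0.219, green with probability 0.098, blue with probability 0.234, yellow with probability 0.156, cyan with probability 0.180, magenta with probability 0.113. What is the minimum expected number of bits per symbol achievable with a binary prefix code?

Repeatedly combine the two least-probable nodes; the expected code length is the sum of the merged weights.
merge 49/500 + 113/1000 → 211/1000
merge 39/250 + 9/50 → 42/125
merge 211/1000 + 219/1000 → 43/100
merge 117/500 + 42/125 → 57/100
merge 43/100 + 57/100 → 1
L = 211/1000 + 42/125 + 43/100 + 57/100 + 1 = 2547/1000 = 2.547 bits/symbol.

2.547 bits/symbol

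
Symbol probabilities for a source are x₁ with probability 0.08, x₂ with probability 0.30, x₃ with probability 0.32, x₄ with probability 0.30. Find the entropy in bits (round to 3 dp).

H = −Σ pᵢ log₂ pᵢ.
−0.08·log₂(0.08) = 0.2915
−0.30·log₂(0.30) = 0.5211
−0.32·log₂(0.32) = 0.5260
−0.30·log₂(0.30) = 0.5211
Sum ≈ 1.8597 → 1.860 bits.

1.860 bits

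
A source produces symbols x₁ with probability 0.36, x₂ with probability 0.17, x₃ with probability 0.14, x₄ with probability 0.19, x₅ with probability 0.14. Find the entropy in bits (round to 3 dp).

2.215 bits

H = −Σ pᵢ log₂ pᵢ.
−0.36·log₂(0.36) = 0.5306
−0.17·log₂(0.17) = 0.4346
−0.14·log₂(0.14) = 0.3971
−0.19·log₂(0.19) = 0.4552
−0.14·log₂(0.14) = 0.3971
Sum ≈ 2.2146 → 2.215 bits.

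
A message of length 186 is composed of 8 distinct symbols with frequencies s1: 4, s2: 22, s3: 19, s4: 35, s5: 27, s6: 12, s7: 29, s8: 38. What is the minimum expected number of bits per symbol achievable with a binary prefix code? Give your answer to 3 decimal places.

2.882 bits/symbol

Probabilities are the counts divided by 186.
Repeatedly combine the two least-probable nodes; the expected code length is the sum of the merged weights.
merge 2/93 + 2/31 → 8/93
merge 8/93 + 19/186 → 35/186
merge 11/93 + 9/62 → 49/186
merge 29/186 + 35/186 → 32/93
merge 35/186 + 19/93 → 73/186
merge 49/186 + 32/93 → 113/186
merge 73/186 + 113/186 → 1
L = 8/93 + 35/186 + 49/186 + 32/93 + 73/186 + 113/186 + 1 = 268/93 ≈ 2.882 bits/symbol.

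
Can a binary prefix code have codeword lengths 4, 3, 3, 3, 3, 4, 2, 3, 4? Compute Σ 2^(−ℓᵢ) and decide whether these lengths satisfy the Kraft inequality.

With common denominator 2^4 = 16: Σ 2^(−ℓᵢ) = 1/16 + 2/16 + 2/16 + 2/16 + 2/16 + 1/16 + 4/16 + 2/16 + 1/16 = 17/16 = 1.0625.
Kraft's inequality requires Σ ≤ 1; here Σ = 1.0625 > 1, so no such prefix code exists.

1.0625; no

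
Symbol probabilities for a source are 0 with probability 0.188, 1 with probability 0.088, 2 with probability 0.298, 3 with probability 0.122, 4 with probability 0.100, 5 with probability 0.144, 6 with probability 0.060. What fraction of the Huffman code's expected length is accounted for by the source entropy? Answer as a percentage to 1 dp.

98.8%

Entropy H = −Σ p log₂ p ≈ 2.6310 bits.
Huffman merges: 3/50+11/125→37/250; 1/10+61/500→111/500; 18/125+37/250→73/250; 47/250+111/500→41/100; 73/250+149/500→59/100; 41/100+59/100→1. L = 1331/500 ≈ 2.6620.
Efficiency = H/L = 2.6310/2.6620 = 98.8%.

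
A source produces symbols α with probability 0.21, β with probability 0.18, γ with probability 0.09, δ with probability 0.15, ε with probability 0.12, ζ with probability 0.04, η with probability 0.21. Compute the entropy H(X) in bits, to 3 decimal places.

H = −Σ pᵢ log₂ pᵢ.
−0.21·log₂(0.21) = 0.4728
−0.18·log₂(0.18) = 0.4453
−0.09·log₂(0.09) = 0.3127
−0.15·log₂(0.15) = 0.4105
−0.12·log₂(0.12) = 0.3671
−0.04·log₂(0.04) = 0.1858
−0.21·log₂(0.21) = 0.4728
Sum ≈ 2.6670 → 2.667 bits.

2.667 bits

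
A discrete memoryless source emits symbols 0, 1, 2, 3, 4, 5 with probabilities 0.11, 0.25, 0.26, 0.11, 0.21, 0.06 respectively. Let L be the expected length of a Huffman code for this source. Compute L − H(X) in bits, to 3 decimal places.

Entropy H = −Σ p log₂ p ≈ 2.4222 bits.
Huffman merges: 3/50+11/100→17/100; 11/100+17/100→7/25; 21/100+1/4→23/50; 13/50+7/25→27/50; 23/50+27/50→1. L = 49/20 ≈ 2.4500.
L − H = 2.4500 − 2.4222 = 0.028 bits.

0.028 bits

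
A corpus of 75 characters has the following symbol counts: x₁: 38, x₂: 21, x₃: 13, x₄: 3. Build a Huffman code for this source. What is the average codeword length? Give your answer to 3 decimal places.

1.707 bits/symbol

Probabilities are the counts divided by 75.
Repeatedly combine the two least-probable nodes; the expected code length is the sum of the merged weights.
merge 1/25 + 13/75 → 16/75
merge 16/75 + 7/25 → 37/75
merge 37/75 + 38/75 → 1
L = 16/75 + 37/75 + 1 = 128/75 ≈ 1.707 bits/symbol.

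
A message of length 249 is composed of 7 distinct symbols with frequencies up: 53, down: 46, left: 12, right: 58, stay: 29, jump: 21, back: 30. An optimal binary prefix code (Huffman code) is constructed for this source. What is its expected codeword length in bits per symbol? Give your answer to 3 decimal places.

Probabilities are the counts divided by 249.
Repeatedly combine the two least-probable nodes; the expected code length is the sum of the merged weights.
merge 4/83 + 7/83 → 11/83
merge 29/249 + 10/83 → 59/249
merge 11/83 + 46/249 → 79/249
merge 53/249 + 58/249 → 37/83
merge 59/249 + 79/249 → 46/83
merge 37/83 + 46/83 → 1
L = 11/83 + 59/249 + 79/249 + 37/83 + 46/83 + 1 = 223/83 ≈ 2.687 bits/symbol.

2.687 bits/symbol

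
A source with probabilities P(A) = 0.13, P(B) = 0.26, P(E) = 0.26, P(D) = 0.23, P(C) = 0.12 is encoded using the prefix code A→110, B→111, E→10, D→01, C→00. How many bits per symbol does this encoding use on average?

L̄ = Σ pᵢ·ℓᵢ = 0.13·3 + 0.26·3 + 0.26·2 + 0.23·2 + 0.12·2 = 2.39 bits/symbol.

2.39 bits/symbol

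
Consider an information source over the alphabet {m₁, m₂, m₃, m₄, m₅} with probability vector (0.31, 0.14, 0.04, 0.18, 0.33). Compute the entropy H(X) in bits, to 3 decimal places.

H = −Σ pᵢ log₂ pᵢ.
−0.31·log₂(0.31) = 0.5238
−0.14·log₂(0.14) = 0.3971
−0.04·log₂(0.04) = 0.1858
−0.18·log₂(0.18) = 0.4453
−0.33·log₂(0.33) = 0.5278
Sum ≈ 2.0798 → 2.080 bits.

2.080 bits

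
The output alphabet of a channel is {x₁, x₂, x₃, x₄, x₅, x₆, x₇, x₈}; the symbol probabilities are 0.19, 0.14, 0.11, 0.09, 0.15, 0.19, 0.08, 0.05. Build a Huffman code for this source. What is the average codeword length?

2.94 bits/symbol

Repeatedly combine the two least-probable nodes; the expected code length is the sum of the merged weights.
merge 1/20 + 2/25 → 13/100
merge 9/100 + 11/100 → 1/5
merge 13/100 + 7/50 → 27/100
merge 3/20 + 19/100 → 17/50
merge 19/100 + 1/5 → 39/100
merge 27/100 + 17/50 → 61/100
merge 39/100 + 61/100 → 1
L = 13/100 + 1/5 + 27/100 + 17/50 + 39/100 + 61/100 + 1 = 147/50 = 2.94 bits/symbol.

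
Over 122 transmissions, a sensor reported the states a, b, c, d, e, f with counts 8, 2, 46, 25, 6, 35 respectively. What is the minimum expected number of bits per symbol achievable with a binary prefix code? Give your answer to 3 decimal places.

2.156 bits/symbol

Probabilities are the counts divided by 122.
Repeatedly combine the two least-probable nodes; the expected code length is the sum of the merged weights.
merge 1/61 + 3/61 → 4/61
merge 4/61 + 4/61 → 8/61
merge 8/61 + 25/122 → 41/122
merge 35/122 + 41/122 → 38/61
merge 23/61 + 38/61 → 1
L = 4/61 + 8/61 + 41/122 + 38/61 + 1 = 263/122 ≈ 2.156 bits/symbol.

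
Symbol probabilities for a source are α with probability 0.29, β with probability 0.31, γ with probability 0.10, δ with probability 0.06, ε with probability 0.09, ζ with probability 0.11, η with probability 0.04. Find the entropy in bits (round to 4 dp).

2.4661 bits

H = −Σ pᵢ log₂ pᵢ.
−0.29·log₂(0.29) = 0.5179
−0.31·log₂(0.31) = 0.5238
−0.10·log₂(0.10) = 0.3322
−0.06·log₂(0.06) = 0.2435
−0.09·log₂(0.09) = 0.3127
−0.11·log₂(0.11) = 0.3503
−0.04·log₂(0.04) = 0.1858
Sum ≈ 2.4661 → 2.4661 bits.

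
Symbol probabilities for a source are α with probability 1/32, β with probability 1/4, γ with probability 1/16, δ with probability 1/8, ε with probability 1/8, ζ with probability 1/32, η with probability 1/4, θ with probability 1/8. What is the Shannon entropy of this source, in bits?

Each probability is a power of 1/2, so log₂(1/p) is an integer.
H = Σ p·log₂(1/p) = 1/32·5 + 1/4·2 + 1/16·4 + 1/8·3 + 1/8·3 + 1/32·5 + 1/4·2 + 1/8·3 = 2.6875 bits.

2.6875 bits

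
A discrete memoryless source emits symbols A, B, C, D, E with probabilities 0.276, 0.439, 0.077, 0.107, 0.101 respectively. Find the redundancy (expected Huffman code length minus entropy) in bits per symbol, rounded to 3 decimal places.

0.026 bits

Entropy H = −Σ p log₂ p ≈ 1.9979 bits.
Huffman merges: 77/1000+101/1000→89/500; 107/1000+89/500→57/200; 69/250+57/200→561/1000; 439/1000+561/1000→1. L = 253/125 ≈ 2.0240.
L − H = 2.0240 − 1.9979 = 0.026 bits.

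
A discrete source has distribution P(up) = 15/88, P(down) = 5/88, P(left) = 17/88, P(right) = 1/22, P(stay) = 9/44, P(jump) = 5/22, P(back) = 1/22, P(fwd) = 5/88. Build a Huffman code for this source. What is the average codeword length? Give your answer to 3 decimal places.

2.773 bits/symbol

Repeatedly combine the two least-probable nodes; the expected code length is the sum of the merged weights.
merge 1/22 + 1/22 → 1/11
merge 5/88 + 5/88 → 5/44
merge 1/11 + 5/44 → 9/44
merge 15/88 + 17/88 → 4/11
merge 9/44 + 9/44 → 9/22
merge 5/22 + 4/11 → 13/22
merge 9/22 + 13/22 → 1
L = 1/11 + 5/44 + 9/44 + 4/11 + 9/22 + 13/22 + 1 = 61/22 ≈ 2.773 bits/symbol.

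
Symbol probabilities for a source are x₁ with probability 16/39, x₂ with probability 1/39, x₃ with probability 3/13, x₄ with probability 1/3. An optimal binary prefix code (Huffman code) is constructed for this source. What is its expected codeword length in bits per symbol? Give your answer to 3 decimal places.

Repeatedly combine the two least-probable nodes; the expected code length is the sum of the merged weights.
merge 1/39 + 3/13 → 10/39
merge 10/39 + 1/3 → 23/39
merge 16/39 + 23/39 → 1
L = 10/39 + 23/39 + 1 = 24/13 ≈ 1.846 bits/symbol.

1.846 bits/symbol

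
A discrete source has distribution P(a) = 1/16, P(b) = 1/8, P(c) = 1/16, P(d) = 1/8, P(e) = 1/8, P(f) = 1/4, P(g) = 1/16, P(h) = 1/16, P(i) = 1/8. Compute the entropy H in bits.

3 bits

Each probability is a power of 1/2, so log₂(1/p) is an integer.
H = Σ p·log₂(1/p) = 1/16·4 + 1/8·3 + 1/16·4 + 1/8·3 + 1/8·3 + 1/4·2 + 1/16·4 + 1/16·4 + 1/8·3 = 3 bits.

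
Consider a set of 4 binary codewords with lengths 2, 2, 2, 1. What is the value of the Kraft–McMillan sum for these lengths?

1.25

With common denominator 2^2 = 4: Σ 2^(−ℓᵢ) = 1/4 + 1/4 + 1/4 + 2/4 = 5/4 = 1.25.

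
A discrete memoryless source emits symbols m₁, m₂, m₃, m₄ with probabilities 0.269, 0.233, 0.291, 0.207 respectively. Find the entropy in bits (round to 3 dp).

H = −Σ pᵢ log₂ pᵢ.
−0.269·log₂(0.269) = 0.5096
−0.233·log₂(0.233) = 0.4897
−0.291·log₂(0.291) = 0.5182
−0.207·log₂(0.207) = 0.4704
Sum ≈ 1.9879 → 1.988 bits.

1.988 bits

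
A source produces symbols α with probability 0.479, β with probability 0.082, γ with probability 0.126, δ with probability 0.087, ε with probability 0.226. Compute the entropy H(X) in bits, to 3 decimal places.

H = −Σ pᵢ log₂ pᵢ.
−0.479·log₂(0.479) = 0.5087
−0.082·log₂(0.082) = 0.2959
−0.126·log₂(0.126) = 0.3766
−0.087·log₂(0.087) = 0.3065
−0.226·log₂(0.226) = 0.4849
Sum ≈ 1.9725 → 1.972 bits.

1.972 bits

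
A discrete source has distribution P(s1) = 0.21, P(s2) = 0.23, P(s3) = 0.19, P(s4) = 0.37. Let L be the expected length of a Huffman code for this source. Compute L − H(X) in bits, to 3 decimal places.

Entropy H = −Σ p log₂ p ≈ 1.9464 bits.
Huffman merges: 19/100+21/100→2/5; 23/100+37/100→3/5; 2/5+3/5→1. L = 2 ≈ 2.0000.
L − H = 2.0000 − 1.9464 = 0.054 bits.

0.054 bits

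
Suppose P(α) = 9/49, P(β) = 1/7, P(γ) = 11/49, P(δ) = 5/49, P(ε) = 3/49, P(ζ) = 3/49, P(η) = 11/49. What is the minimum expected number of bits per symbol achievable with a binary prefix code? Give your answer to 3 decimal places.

Repeatedly combine the two least-probable nodes; the expected code length is the sum of the merged weights.
merge 3/49 + 3/49 → 6/49
merge 5/49 + 6/49 → 11/49
merge 1/7 + 9/49 → 16/49
merge 11/49 + 11/49 → 22/49
merge 11/49 + 16/49 → 27/49
merge 22/49 + 27/49 → 1
L = 6/49 + 11/49 + 16/49 + 22/49 + 27/49 + 1 = 131/49 ≈ 2.673 bits/symbol.

2.673 bits/symbol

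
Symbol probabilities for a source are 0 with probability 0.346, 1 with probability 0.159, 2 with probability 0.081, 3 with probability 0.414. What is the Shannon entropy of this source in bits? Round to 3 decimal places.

H = −Σ pᵢ log₂ pᵢ.
−0.346·log₂(0.346) = 0.5298
−0.159·log₂(0.159) = 0.4218
−0.081·log₂(0.081) = 0.2937
−0.414·log₂(0.414) = 0.5267
Sum ≈ 1.7720 → 1.772 bits.

1.772 bits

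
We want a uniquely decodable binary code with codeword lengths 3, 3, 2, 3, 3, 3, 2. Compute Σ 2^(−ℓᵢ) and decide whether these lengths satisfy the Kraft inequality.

With common denominator 2^3 = 8: Σ 2^(−ℓᵢ) = 1/8 + 1/8 + 2/8 + 1/8 + 1/8 + 1/8 + 2/8 = 9/8 = 1.125.
Kraft's inequality requires Σ ≤ 1; here Σ = 1.125 > 1, so no such prefix code exists.

1.125; no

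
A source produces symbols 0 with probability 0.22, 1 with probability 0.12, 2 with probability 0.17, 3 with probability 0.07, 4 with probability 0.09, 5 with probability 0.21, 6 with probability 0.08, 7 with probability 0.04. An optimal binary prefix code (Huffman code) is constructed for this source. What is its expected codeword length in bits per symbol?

2.85 bits/symbol

Repeatedly combine the two least-probable nodes; the expected code length is the sum of the merged weights.
merge 1/25 + 7/100 → 11/100
merge 2/25 + 9/100 → 17/100
merge 11/100 + 3/25 → 23/100
merge 17/100 + 17/100 → 17/50
merge 21/100 + 11/50 → 43/100
merge 23/100 + 17/50 → 57/100
merge 43/100 + 57/100 → 1
L = 11/100 + 17/100 + 23/100 + 17/50 + 43/100 + 57/100 + 1 = 57/20 = 2.85 bits/symbol.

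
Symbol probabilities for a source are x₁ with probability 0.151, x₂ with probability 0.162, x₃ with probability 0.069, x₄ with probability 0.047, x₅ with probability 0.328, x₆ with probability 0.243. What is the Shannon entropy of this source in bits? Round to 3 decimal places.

H = −Σ pᵢ log₂ pᵢ.
−0.151·log₂(0.151) = 0.4118
−0.162·log₂(0.162) = 0.4254
−0.069·log₂(0.069) = 0.2662
−0.047·log₂(0.047) = 0.2073
−0.328·log₂(0.328) = 0.5275
−0.243·log₂(0.243) = 0.4960
Sum ≈ 2.3342 → 2.334 bits.

2.334 bits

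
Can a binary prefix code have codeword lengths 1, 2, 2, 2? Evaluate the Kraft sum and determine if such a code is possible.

1.25; no

With common denominator 2^2 = 4: Σ 2^(−ℓᵢ) = 2/4 + 1/4 + 1/4 + 1/4 = 5/4 = 1.25.
Kraft's inequality requires Σ ≤ 1; here Σ = 1.25 > 1, so no such prefix code exists.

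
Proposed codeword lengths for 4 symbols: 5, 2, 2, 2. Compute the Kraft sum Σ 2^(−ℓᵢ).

With common denominator 2^5 = 32: Σ 2^(−ℓᵢ) = 1/32 + 8/32 + 8/32 + 8/32 = 25/32 = 0.78125.

0.78125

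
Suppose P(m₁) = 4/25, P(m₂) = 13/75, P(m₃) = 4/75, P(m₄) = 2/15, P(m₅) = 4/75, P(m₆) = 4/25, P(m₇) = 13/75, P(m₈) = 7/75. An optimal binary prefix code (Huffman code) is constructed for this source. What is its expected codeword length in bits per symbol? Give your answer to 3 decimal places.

Repeatedly combine the two least-probable nodes; the expected code length is the sum of the merged weights.
merge 4/75 + 4/75 → 8/75
merge 7/75 + 8/75 → 1/5
merge 2/15 + 4/25 → 22/75
merge 4/25 + 13/75 → 1/3
merge 13/75 + 1/5 → 28/75
merge 22/75 + 1/3 → 47/75
merge 28/75 + 47/75 → 1
L = 8/75 + 1/5 + 22/75 + 1/3 + 28/75 + 47/75 + 1 = 44/15 ≈ 2.933 bits/symbol.

2.933 bits/symbol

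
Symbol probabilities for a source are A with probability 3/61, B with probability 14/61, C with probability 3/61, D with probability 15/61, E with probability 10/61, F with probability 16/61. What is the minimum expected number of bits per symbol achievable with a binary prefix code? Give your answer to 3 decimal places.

2.361 bits/symbol

Repeatedly combine the two least-probable nodes; the expected code length is the sum of the merged weights.
merge 3/61 + 3/61 → 6/61
merge 6/61 + 10/61 → 16/61
merge 14/61 + 15/61 → 29/61
merge 16/61 + 16/61 → 32/61
merge 29/61 + 32/61 → 1
L = 6/61 + 16/61 + 29/61 + 32/61 + 1 = 144/61 ≈ 2.361 bits/symbol.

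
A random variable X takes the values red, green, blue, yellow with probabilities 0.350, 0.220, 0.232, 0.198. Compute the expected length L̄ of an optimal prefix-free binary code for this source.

2 bits/symbol

Repeatedly combine the two least-probable nodes; the expected code length is the sum of the merged weights.
merge 99/500 + 11/50 → 209/500
merge 29/125 + 7/20 → 291/500
merge 209/500 + 291/500 → 1
L = 209/500 + 291/500 + 1 = 2 bits/symbol.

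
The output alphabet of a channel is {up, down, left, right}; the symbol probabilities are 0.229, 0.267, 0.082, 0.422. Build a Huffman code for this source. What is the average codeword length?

Repeatedly combine the two least-probable nodes; the expected code length is the sum of the merged weights.
merge 41/500 + 229/1000 → 311/1000
merge 267/1000 + 311/1000 → 289/500
merge 211/500 + 289/500 → 1
L = 311/1000 + 289/500 + 1 = 1889/1000 = 1.889 bits/symbol.

1.889 bits/symbol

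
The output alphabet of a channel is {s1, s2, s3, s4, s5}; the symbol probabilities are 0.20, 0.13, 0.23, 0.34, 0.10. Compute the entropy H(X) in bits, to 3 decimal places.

2.196 bits

H = −Σ pᵢ log₂ pᵢ.
−0.20·log₂(0.20) = 0.4644
−0.13·log₂(0.13) = 0.3826
−0.23·log₂(0.23) = 0.4877
−0.34·log₂(0.34) = 0.5292
−0.10·log₂(0.10) = 0.3322
Sum ≈ 2.1961 → 2.196 bits.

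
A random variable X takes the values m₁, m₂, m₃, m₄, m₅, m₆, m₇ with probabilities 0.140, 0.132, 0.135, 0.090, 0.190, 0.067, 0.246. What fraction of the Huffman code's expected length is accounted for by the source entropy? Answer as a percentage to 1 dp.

99.2%

Entropy H = −Σ p log₂ p ≈ 2.6996 bits.
Huffman merges: 67/1000+9/100→157/1000; 33/250+27/200→267/1000; 7/50+157/1000→297/1000; 19/100+123/500→109/250; 267/1000+297/1000→141/250; 109/250+141/250→1. L = 2721/1000 ≈ 2.7210.
Efficiency = H/L = 2.6996/2.7210 = 99.2%.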